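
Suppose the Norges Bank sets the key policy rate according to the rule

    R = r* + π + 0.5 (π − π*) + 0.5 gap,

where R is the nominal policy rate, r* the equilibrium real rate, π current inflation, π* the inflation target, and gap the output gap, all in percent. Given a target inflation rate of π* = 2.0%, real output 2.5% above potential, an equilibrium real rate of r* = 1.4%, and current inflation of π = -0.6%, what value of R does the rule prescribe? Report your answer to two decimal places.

Output 2.5% above potential → gap = 2.5.
R = 1.4 + (-0.6) + 0.5 × (-0.6 − 2.0) + 0.5 × 2.5
   = 1.4 − 0.6 − 1.3 + 1.25 = 0.75

0.75%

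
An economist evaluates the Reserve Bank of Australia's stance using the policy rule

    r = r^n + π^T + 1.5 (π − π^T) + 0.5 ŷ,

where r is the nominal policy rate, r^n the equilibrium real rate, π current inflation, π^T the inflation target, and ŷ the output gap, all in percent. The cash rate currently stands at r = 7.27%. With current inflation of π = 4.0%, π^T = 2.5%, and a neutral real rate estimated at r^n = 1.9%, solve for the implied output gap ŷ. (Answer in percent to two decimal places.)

0.5 ŷ = 7.27 − 1.9 − 2.5 − 1.5 × (4.0 − 2.5) = 0.62
ŷ = 0.62 / 0.5 = 1.24

1.24%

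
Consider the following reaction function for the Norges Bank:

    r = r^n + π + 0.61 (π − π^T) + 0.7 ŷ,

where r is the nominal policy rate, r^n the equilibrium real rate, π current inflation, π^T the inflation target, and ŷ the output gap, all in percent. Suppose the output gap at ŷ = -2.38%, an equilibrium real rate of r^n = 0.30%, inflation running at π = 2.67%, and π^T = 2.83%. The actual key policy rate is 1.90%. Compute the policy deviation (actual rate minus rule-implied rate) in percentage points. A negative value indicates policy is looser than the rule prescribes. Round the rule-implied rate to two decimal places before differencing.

r = 0.30 + 2.67 + 0.61 × (2.67 − 2.83) + 0.7 × (-2.38)
   = 0.30 + 2.67 − 0.0976 − 1.666 = 1.21
Deviation = 1.90 − 1.21 = 0.69 pp.

0.69 pp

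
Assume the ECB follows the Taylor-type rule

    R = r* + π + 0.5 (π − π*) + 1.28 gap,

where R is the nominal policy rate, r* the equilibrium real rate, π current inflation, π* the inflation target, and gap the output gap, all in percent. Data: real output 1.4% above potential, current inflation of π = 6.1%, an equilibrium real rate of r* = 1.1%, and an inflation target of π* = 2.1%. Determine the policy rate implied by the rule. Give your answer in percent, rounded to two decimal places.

Output 1.4% above potential → gap = 1.4.
R = 1.1 + 6.1 + 0.5 × (6.1 − 2.1) + 1.28 × 1.4
   = 1.1 + 6.1 + 2 + 1.792 = 10.99

10.99%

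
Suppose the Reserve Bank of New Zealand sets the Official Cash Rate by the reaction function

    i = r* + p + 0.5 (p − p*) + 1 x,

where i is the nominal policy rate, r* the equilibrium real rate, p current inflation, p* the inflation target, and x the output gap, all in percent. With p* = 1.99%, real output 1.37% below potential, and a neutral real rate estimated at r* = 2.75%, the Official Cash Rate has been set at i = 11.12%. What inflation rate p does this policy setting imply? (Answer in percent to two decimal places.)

7.16%

Output 1.37% below potential → x = -1.37.
Collecting p: i = r* + (1 + 0.5) p − 0.5 p* + 1 x
1.5 p = 11.12 − 2.75 + 0.5 × 1.99 − 1 × (-1.37) = 10.735
p = 10.735 / 1.5 = 7.16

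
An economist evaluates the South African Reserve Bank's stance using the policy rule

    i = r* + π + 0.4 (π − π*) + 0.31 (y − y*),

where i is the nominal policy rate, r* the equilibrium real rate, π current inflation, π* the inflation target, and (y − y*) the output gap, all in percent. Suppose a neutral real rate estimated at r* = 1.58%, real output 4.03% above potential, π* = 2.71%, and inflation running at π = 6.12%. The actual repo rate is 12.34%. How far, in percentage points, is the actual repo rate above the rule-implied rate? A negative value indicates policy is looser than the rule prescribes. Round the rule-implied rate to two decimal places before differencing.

Output 4.03% above potential → (y − y*) = 4.03.
i = 1.58 + 6.12 + 0.4 × (6.12 − 2.71) + 0.31 × 4.03
   = 1.58 + 6.12 + 1.364 + 1.2493 = 10.31
Deviation = 12.34 − 10.31 = 2.03 pp.

2.03 pp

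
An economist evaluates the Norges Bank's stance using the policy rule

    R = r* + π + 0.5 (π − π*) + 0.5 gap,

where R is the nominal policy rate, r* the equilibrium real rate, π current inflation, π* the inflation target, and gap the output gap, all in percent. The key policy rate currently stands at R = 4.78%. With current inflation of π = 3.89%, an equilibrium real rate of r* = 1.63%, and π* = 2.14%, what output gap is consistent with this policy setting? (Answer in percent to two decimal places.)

0.5 gap = 4.78 − 1.63 − 3.89 − 0.5 × (3.89 − 2.14) = -1.615
gap = -1.615 / 0.5 = -3.23

-3.23%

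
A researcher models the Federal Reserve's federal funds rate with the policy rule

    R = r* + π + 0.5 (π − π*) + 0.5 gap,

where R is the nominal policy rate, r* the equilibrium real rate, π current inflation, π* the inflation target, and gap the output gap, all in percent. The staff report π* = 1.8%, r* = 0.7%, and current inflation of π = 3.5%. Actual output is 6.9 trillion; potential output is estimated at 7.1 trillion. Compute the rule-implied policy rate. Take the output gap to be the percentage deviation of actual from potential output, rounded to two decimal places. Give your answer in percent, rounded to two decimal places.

Output gap = 100 × (6.9 − 7.1) / 7.1 = -2.82%.
R = 0.70 + 3.50 + 0.5 × (3.50 − 1.80) + 0.5 × (-2.82)
   = 0.70 + 3.5 + 0.85 − 1.41 = 3.64

3.64%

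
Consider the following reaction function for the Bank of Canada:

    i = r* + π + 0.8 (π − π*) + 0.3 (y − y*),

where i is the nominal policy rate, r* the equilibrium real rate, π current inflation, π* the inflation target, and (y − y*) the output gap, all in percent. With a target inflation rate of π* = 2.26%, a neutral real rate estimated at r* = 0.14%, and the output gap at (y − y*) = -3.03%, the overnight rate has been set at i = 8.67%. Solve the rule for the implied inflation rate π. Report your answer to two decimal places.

6.25%

Collecting π: i = r* + (1 + 0.8) π − 0.8 π* + 0.3 (y − y*)
1.8 π = 8.67 − 0.14 + 0.8 × 2.26 − 0.3 × (-3.03) = 11.247
π = 11.247 / 1.8 = 6.25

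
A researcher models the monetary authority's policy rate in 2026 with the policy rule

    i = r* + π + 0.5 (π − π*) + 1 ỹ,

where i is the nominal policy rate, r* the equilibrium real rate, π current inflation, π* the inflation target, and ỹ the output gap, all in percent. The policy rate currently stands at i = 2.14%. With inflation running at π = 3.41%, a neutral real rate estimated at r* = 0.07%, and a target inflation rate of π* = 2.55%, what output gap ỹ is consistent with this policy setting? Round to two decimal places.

1 ỹ = 2.14 − 0.07 − 3.41 − 0.5 × (3.41 − 2.55) = -1.77
ỹ = -1.77 / 1 = -1.77

-1.77%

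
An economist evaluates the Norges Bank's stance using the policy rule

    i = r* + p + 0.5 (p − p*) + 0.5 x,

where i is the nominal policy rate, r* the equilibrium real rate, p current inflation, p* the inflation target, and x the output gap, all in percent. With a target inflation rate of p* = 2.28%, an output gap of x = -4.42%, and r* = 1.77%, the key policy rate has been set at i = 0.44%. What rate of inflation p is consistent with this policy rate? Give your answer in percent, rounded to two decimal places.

Collecting p: i = r* + (1 + 0.5) p − 0.5 p* + 0.5 x
1.5 p = 0.44 − 1.77 + 0.5 × 2.28 − 0.5 × (-4.42) = 2.02
p = 2.02 / 1.5 = 1.35

1.35%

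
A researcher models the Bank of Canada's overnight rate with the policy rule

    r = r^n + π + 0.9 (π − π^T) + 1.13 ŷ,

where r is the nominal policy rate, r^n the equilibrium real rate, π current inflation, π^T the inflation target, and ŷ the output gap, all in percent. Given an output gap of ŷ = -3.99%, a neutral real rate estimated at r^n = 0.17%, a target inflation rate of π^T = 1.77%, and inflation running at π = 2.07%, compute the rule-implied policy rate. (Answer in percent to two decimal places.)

r = 0.17 + 2.07 + 0.9 × (2.07 − 1.77) + 1.13 × (-3.99)
   = 0.17 + 2.07 + 0.27 − 4.5087 = -2.00

-2.00%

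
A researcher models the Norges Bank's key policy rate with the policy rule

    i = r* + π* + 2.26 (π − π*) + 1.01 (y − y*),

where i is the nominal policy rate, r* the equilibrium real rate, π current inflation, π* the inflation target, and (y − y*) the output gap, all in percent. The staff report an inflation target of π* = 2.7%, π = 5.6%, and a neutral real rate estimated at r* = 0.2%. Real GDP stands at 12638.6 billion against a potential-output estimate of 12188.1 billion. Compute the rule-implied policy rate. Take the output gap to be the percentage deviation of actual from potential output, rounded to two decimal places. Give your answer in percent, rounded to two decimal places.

13.19%

Output gap = 100 × (12638.6 − 12188.1) / 12188.1 = 3.70%.
i = 0.20 + 2.70 + 2.26 × (5.60 − 2.70) + 1.01 × 3.70
   = 0.20 + 2.7 + 6.554 + 3.737 = 13.19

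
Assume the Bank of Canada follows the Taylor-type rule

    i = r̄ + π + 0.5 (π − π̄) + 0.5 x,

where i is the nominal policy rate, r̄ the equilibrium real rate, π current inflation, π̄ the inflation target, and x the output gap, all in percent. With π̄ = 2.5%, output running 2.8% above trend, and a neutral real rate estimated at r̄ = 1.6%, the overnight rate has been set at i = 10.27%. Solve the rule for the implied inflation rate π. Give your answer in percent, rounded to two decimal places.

Output 2.8% above potential → x = 2.8.
Collecting π: i = r̄ + (1 + 0.5) π − 0.5 π̄ + 0.5 x
1.5 π = 10.27 − 1.6 + 0.5 × 2.5 − 0.5 × 2.8 = 8.52
π = 8.52 / 1.5 = 5.68

5.68%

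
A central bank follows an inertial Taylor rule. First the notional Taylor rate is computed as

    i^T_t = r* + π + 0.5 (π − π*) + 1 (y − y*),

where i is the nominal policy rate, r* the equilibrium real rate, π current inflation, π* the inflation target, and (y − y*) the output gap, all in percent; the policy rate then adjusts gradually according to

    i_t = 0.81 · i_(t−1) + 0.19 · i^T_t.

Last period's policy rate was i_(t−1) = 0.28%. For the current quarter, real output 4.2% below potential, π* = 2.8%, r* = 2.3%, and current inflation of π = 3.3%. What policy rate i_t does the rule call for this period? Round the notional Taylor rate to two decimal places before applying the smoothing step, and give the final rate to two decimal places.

Output 4.2% below potential → (y − y*) = -4.2.
i^T_t = 2.3 + 3.3 + 0.5 × (3.3 − 2.8) + 1 × (-4.2)
   = 2.3 + 3.3 + 0.25 − 4.2 = 1.65
i_t = 0.81 × 0.28 + 0.19 × 1.65 = 0.2268 + 0.3135 = 0.54

0.54%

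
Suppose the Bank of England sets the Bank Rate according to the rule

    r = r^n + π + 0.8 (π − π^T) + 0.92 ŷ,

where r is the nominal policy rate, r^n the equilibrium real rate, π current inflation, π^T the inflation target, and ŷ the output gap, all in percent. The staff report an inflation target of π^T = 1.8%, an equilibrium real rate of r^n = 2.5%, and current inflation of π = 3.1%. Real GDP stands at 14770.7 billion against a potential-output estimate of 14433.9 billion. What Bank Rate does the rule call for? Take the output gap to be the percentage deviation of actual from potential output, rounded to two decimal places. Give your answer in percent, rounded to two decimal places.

8.78%

Output gap = 100 × (14770.7 − 14433.9) / 14433.9 = 2.33%.
r = 2.50 + 3.10 + 0.8 × (3.10 − 1.80) + 0.92 × 2.33
   = 2.50 + 3.1 + 1.04 + 2.1436 = 8.78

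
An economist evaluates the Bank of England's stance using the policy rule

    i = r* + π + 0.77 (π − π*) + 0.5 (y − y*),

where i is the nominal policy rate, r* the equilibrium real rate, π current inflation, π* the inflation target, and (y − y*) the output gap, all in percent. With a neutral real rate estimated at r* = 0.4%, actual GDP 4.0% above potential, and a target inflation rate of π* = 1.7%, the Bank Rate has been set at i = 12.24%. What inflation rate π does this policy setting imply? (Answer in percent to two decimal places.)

6.30%

Output 4.0% above potential → (y − y*) = 4.0.
Collecting π: i = r* + (1 + 0.77) π − 0.77 π* + 0.5 (y − y*)
1.77 π = 12.24 − 0.4 + 0.77 × 1.7 − 0.5 × 4.0 = 11.149
π = 11.149 / 1.77 = 6.30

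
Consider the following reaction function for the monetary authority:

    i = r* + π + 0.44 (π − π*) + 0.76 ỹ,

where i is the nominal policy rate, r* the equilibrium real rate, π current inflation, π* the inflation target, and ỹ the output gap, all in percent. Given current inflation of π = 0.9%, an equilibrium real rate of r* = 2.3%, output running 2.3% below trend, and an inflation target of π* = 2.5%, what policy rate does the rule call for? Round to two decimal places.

Output 2.3% below potential → ỹ = -2.3.
i = 2.3 + 0.9 + 0.44 × (0.9 − 2.5) + 0.76 × (-2.3)
   = 2.3 + 0.9 − 0.704 − 1.748 = 0.75

0.75%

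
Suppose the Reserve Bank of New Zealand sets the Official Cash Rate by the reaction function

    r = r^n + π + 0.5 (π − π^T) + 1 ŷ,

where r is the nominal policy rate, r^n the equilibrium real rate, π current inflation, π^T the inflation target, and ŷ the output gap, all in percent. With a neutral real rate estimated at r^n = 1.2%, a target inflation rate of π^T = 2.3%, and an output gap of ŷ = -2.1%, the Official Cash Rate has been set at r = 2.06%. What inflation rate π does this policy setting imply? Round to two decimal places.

2.74%

Collecting π: r = r^n + (1 + 0.5) π − 0.5 π^T + 1 ŷ
1.5 π = 2.06 − 1.2 + 0.5 × 2.3 − 1 × (-2.1) = 4.11
π = 4.11 / 1.5 = 2.74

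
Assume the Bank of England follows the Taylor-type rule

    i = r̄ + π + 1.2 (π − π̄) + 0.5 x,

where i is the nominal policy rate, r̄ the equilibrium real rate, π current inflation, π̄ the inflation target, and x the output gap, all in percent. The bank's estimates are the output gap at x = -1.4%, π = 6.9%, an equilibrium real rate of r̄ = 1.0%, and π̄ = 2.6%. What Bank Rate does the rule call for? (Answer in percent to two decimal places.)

12.36%

i = 1.0 + 6.9 + 1.2 × (6.9 − 2.6) + 0.5 × (-1.4)
   = 1.0 + 6.9 + 5.16 − 0.7 = 12.36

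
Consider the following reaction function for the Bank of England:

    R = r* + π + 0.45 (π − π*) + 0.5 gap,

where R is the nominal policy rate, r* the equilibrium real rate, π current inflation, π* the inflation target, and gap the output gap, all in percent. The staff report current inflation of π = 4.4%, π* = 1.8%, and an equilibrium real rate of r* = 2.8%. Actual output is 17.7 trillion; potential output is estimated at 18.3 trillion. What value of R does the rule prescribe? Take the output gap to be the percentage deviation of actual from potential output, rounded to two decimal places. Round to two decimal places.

Output gap = 100 × (17.7 − 18.3) / 18.3 = -3.28%.
R = 2.80 + 4.40 + 0.45 × (4.40 − 1.80) + 0.5 × (-3.28)
   = 2.80 + 4.4 + 1.17 − 1.64 = 6.73

6.73%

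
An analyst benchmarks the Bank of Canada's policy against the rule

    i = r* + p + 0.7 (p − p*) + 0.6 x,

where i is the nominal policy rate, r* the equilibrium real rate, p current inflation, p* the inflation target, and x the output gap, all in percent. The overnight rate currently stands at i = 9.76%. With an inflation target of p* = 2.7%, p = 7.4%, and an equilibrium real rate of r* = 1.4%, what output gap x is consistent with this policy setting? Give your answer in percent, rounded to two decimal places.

-3.88%

0.6 x = 9.76 − 1.4 − 7.4 − 0.7 × (7.4 − 2.7) = -2.33
x = -2.33 / 0.6 = -3.88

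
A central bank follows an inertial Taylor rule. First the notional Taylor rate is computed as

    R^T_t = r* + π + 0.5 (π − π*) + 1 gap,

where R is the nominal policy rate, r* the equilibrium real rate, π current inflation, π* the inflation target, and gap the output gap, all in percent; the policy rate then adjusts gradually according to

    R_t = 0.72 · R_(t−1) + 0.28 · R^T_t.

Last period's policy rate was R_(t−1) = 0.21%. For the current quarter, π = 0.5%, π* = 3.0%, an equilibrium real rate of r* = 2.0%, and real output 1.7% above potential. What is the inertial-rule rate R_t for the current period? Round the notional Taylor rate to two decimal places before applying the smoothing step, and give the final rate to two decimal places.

0.98%

Output 1.7% above potential → gap = 1.7.
R^T_t = 2.0 + 0.5 + 0.5 × (0.5 − 3.0) + 1 × 1.7
   = 2.0 + 0.5 − 1.25 + 1.7 = 2.95
R_t = 0.72 × 0.21 + 0.28 × 2.95 = 0.1512 + 0.826 = 0.98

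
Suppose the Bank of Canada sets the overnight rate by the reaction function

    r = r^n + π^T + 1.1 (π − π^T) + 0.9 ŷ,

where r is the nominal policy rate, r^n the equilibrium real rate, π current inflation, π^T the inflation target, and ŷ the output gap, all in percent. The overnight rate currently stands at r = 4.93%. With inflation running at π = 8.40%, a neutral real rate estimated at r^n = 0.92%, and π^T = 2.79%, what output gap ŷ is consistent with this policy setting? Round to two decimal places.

-5.50%

0.9 ŷ = 4.93 − 0.92 − 2.79 − 1.1 × (8.40 − 2.79) = -4.951
ŷ = -4.951 / 0.9 = -5.50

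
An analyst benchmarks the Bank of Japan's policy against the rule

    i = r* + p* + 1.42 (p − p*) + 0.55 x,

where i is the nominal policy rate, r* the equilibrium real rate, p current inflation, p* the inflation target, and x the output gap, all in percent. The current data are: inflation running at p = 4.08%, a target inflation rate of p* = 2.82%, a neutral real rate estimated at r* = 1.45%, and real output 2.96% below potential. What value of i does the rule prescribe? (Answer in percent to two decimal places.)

Output 2.96% below potential → x = -2.96.
i = 1.45 + 2.82 + 1.42 × (4.08 − 2.82) + 0.55 × (-2.96)
   = 1.45 + 2.82 + 1.7892 − 1.628 = 4.43

4.43%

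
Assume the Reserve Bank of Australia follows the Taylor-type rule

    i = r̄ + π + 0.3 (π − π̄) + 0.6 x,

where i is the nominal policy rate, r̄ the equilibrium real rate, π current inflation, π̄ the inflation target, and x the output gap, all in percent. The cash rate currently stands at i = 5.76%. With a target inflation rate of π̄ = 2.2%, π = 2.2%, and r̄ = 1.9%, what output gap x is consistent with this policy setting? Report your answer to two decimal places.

2.77%

0.6 x = 5.76 − 1.9 − 2.2 − 0.3 × (2.2 − 2.2) = 1.66
x = 1.66 / 0.6 = 2.77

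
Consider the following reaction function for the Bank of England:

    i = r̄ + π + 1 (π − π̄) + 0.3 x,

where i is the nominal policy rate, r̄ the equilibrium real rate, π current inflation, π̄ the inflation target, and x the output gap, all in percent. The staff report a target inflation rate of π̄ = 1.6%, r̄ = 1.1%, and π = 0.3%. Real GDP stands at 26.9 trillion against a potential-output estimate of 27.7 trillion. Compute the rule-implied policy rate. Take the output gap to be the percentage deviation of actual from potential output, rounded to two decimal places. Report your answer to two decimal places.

Output gap = 100 × (26.9 − 27.7) / 27.7 = -2.89%.
i = 1.10 + 0.30 + 1 × (0.30 − 1.60) + 0.3 × (-2.89)
   = 1.10 + 0.3 − 1.3 − 0.867 = -0.77

-0.77%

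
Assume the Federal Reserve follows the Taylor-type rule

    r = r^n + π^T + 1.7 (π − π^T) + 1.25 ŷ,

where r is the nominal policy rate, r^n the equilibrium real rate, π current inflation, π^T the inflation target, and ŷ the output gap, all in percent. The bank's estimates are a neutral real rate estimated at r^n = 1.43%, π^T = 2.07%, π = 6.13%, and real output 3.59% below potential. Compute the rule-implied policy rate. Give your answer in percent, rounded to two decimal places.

5.91%

Output 3.59% below potential → ŷ = -3.59.
r = 1.43 + 2.07 + 1.7 × (6.13 − 2.07) + 1.25 × (-3.59)
   = 1.43 + 2.07 + 6.902 − 4.4875 = 5.91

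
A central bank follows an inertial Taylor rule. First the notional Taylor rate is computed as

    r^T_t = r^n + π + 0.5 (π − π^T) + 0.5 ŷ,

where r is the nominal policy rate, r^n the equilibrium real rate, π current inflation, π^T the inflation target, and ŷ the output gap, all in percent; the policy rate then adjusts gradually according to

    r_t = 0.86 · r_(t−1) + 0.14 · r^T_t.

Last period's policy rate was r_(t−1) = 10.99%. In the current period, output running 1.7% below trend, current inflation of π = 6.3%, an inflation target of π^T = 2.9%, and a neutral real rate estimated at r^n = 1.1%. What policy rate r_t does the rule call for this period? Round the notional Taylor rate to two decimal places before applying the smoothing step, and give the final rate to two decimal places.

Output 1.7% below potential → ŷ = -1.7.
r^T_t = 1.1 + 6.3 + 0.5 × (6.3 − 2.9) + 0.5 × (-1.7)
   = 1.1 + 6.3 + 1.7 − 0.85 = 8.25
r_t = 0.86 × 10.99 + 0.14 × 8.25 = 9.4514 + 1.155 = 10.61

10.61%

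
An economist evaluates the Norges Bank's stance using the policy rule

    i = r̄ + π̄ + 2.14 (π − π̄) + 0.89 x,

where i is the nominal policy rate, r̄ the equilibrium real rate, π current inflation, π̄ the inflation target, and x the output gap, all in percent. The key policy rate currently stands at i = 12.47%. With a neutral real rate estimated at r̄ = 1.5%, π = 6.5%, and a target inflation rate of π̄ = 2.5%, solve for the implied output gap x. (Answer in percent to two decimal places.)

0.89 x = 12.47 − 1.5 − 2.5 − 2.14 × (6.5 − 2.5) = -0.09
x = -0.09 / 0.89 = -0.10

-0.10%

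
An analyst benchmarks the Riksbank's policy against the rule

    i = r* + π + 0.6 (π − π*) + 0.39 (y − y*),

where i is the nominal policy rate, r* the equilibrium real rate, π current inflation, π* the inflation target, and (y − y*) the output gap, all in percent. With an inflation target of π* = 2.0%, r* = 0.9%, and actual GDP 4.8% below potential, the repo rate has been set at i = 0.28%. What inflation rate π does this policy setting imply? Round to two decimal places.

1.53%

Output 4.8% below potential → (y − y*) = -4.8.
Collecting π: i = r* + (1 + 0.6) π − 0.6 π* + 0.39 (y − y*)
1.6 π = 0.28 − 0.9 + 0.6 × 2.0 − 0.39 × (-4.8) = 2.452
π = 2.452 / 1.6 = 1.53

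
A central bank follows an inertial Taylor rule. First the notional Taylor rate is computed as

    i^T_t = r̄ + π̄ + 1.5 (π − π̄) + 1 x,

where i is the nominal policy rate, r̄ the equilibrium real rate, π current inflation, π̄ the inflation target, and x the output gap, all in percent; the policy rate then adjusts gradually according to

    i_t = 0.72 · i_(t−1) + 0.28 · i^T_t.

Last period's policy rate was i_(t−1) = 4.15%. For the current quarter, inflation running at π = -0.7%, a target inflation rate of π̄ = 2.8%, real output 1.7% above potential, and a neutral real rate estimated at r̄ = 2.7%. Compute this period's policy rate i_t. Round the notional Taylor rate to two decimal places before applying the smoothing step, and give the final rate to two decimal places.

Output 1.7% above potential → x = 1.7.
i^T_t = 2.7 + 2.8 + 1.5 × (-0.7 − 2.8) + 1 × 1.7
   = 2.7 + 2.8 − 5.25 + 1.7 = 1.95
i_t = 0.72 × 4.15 + 0.28 × 1.95 = 2.988 + 0.546 = 3.53

3.53%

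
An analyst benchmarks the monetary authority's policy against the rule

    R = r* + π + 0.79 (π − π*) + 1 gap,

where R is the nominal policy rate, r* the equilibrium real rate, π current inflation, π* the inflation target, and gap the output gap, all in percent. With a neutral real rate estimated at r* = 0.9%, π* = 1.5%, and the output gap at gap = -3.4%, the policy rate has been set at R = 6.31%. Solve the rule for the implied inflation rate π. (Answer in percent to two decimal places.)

5.58%

Collecting π: R = r* + (1 + 0.79) π − 0.79 π* + 1 gap
1.79 π = 6.31 − 0.9 + 0.79 × 1.5 − 1 × (-3.4) = 9.995
π = 9.995 / 1.79 = 5.58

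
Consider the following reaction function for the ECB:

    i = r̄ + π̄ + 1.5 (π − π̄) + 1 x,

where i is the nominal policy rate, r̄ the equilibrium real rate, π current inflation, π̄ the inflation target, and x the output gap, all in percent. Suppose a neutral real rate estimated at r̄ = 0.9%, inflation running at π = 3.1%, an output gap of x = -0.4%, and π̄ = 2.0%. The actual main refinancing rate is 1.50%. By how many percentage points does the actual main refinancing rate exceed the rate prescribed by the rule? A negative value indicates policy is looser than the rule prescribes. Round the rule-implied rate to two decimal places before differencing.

i = 0.9 + 2.0 + 1.5 × (3.1 − 2.0) + 1 × (-0.4)
   = 0.9 + 2 + 1.65 − 0.4 = 4.15
Deviation = 1.50 − 4.15 = -2.65 pp.

-2.65 pp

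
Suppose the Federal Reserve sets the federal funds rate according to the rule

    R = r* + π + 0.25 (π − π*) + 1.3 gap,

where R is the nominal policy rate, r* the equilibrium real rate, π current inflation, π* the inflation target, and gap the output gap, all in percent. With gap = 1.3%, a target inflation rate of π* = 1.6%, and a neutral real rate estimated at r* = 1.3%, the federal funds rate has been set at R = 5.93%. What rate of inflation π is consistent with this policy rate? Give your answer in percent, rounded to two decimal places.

2.67%

Collecting π: R = r* + (1 + 0.25) π − 0.25 π* + 1.3 gap
1.25 π = 5.93 − 1.3 + 0.25 × 1.6 − 1.3 × 1.3 = 3.34
π = 3.34 / 1.25 = 2.67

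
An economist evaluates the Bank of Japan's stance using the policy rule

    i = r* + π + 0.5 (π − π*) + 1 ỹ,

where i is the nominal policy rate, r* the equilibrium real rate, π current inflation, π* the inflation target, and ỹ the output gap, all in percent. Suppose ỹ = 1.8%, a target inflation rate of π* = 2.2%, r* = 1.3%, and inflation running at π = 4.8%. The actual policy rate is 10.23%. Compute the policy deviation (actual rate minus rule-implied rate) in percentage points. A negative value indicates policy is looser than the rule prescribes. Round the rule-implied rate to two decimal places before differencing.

i = 1.3 + 4.8 + 0.5 × (4.8 − 2.2) + 1 × 1.8
   = 1.3 + 4.8 + 1.3 + 1.8 = 9.20
Deviation = 10.23 − 9.20 = 1.03 pp.

1.03 pp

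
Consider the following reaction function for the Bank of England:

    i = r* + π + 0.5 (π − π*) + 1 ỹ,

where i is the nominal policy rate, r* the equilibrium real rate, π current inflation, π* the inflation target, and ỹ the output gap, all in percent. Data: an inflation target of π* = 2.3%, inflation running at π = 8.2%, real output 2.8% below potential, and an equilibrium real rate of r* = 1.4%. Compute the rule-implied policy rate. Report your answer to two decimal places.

9.75%

Output 2.8% below potential → ỹ = -2.8.
i = 1.4 + 8.2 + 0.5 × (8.2 − 2.3) + 1 × (-2.8)
   = 1.4 + 8.2 + 2.95 − 2.8 = 9.75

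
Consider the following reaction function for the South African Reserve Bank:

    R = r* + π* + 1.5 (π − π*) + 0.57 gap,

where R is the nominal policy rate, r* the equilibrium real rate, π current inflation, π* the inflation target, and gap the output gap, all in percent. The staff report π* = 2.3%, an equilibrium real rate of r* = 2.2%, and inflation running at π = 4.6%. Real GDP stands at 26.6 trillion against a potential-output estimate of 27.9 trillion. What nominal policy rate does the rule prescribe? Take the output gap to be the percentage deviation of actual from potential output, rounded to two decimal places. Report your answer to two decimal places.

Output gap = 100 × (26.6 − 27.9) / 27.9 = -4.66%.
R = 2.20 + 2.30 + 1.5 × (4.60 − 2.30) + 0.57 × (-4.66)
   = 2.20 + 2.3 + 3.45 − 2.6562 = 5.29

5.29%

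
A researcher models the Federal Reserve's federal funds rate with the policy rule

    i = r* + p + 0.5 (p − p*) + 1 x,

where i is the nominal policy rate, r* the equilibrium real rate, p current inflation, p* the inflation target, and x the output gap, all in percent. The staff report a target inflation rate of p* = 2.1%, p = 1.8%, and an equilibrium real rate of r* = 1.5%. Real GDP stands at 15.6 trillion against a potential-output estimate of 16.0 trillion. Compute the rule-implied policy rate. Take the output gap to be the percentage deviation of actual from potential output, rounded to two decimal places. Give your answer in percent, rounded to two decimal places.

0.65%

Output gap = 100 × (15.6 − 16.0) / 16.0 = -2.50%.
i = 1.50 + 1.80 + 0.5 × (1.80 − 2.10) + 1 × (-2.50)
   = 1.50 + 1.8 − 0.15 − 2.5 = 0.65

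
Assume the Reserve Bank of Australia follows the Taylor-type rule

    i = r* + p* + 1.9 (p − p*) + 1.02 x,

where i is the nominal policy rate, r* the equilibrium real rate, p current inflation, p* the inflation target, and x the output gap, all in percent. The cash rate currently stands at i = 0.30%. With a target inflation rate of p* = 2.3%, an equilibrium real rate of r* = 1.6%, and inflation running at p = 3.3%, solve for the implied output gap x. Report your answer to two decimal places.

1.02 x = 0.30 − 1.6 − 2.3 − 1.9 × (3.3 − 2.3) = -5.5
x = -5.5 / 1.02 = -5.39

-5.39%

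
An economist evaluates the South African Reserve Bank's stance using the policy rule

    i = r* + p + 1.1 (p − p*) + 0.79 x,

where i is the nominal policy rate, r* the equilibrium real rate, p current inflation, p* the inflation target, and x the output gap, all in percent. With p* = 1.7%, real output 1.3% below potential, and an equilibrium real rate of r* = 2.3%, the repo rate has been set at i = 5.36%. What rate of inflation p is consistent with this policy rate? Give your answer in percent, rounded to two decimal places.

2.84%

Output 1.3% below potential → x = -1.3.
Collecting p: i = r* + (1 + 1.1) p − 1.1 p* + 0.79 x
2.1 p = 5.36 − 2.3 + 1.1 × 1.7 − 0.79 × (-1.3) = 5.957
p = 5.957 / 2.1 = 2.84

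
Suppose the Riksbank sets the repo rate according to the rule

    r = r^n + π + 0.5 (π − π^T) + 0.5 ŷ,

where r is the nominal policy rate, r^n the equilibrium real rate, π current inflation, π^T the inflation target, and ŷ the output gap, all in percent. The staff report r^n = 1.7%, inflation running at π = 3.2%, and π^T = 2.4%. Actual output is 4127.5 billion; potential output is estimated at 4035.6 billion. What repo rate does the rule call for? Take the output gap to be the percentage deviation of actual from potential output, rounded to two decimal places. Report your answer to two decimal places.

6.44%

Output gap = 100 × (4127.5 − 4035.6) / 4035.6 = 2.28%.
r = 1.70 + 3.20 + 0.5 × (3.20 − 2.40) + 0.5 × 2.28
   = 1.70 + 3.2 + 0.4 + 1.14 = 6.44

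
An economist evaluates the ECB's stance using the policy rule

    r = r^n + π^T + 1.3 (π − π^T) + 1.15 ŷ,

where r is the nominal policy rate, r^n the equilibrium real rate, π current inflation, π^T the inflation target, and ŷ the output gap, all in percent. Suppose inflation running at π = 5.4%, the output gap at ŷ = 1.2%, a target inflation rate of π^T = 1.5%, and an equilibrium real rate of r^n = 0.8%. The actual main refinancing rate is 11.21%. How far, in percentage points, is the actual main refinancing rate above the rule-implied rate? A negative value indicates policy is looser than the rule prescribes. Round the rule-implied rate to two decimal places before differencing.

2.46 pp

r = 0.8 + 1.5 + 1.3 × (5.4 − 1.5) + 1.15 × 1.2
   = 0.8 + 1.5 + 5.07 + 1.38 = 8.75
Deviation = 11.21 − 8.75 = 2.46 pp.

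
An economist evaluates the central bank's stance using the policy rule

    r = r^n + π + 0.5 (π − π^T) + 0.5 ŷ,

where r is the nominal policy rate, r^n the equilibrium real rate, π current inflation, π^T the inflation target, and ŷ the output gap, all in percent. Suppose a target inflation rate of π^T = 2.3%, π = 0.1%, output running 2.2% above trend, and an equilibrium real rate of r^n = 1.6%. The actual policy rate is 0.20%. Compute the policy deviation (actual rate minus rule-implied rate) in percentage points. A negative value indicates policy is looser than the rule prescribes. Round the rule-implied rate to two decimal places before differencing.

Output 2.2% above potential → ŷ = 2.2.
r = 1.6 + 0.1 + 0.5 × (0.1 − 2.3) + 0.5 × 2.2
   = 1.6 + 0.1 − 1.1 + 1.1 = 1.70
Deviation = 0.20 − 1.70 = -1.50 pp.

-1.50 pp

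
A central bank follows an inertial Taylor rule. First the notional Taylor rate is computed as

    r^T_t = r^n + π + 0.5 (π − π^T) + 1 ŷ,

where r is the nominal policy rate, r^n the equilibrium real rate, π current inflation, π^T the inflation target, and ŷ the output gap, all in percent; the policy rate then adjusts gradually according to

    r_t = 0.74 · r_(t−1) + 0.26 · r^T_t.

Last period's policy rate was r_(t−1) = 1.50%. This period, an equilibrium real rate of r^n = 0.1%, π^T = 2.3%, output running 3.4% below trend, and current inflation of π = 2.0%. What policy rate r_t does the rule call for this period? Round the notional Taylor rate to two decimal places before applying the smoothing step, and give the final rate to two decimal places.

Output 3.4% below potential → ŷ = -3.4.
r^T_t = 0.1 + 2.0 + 0.5 × (2.0 − 2.3) + 1 × (-3.4)
   = 0.1 + 2 − 0.15 − 3.4 = -1.45
r_t = 0.74 × 1.50 + 0.26 × (-1.45) = 1.11 − 0.377 = 0.73

0.73%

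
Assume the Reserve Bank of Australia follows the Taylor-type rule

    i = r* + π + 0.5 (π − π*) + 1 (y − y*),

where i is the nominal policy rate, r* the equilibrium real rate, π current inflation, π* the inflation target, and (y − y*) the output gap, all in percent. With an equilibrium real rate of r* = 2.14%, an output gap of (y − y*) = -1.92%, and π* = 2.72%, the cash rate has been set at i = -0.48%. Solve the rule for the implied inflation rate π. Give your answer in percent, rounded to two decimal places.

Collecting π: i = r* + (1 + 0.5) π − 0.5 π* + 1 (y − y*)
1.5 π = -0.48 − 2.14 + 0.5 × 2.72 − 1 × (-1.92) = 0.66
π = 0.66 / 1.5 = 0.44

0.44%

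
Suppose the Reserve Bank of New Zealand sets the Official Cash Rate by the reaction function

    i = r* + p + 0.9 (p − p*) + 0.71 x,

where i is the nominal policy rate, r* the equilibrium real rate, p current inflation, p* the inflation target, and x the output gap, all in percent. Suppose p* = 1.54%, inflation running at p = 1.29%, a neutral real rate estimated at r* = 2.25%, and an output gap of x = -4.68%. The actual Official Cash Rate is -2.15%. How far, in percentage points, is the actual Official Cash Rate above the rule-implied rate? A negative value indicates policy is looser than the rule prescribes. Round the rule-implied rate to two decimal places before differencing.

-2.14 pp

i = 2.25 + 1.29 + 0.9 × (1.29 − 1.54) + 0.71 × (-4.68)
   = 2.25 + 1.29 − 0.225 − 3.3228 = -0.01
Deviation = -2.15 − (-0.01) = -2.14 pp.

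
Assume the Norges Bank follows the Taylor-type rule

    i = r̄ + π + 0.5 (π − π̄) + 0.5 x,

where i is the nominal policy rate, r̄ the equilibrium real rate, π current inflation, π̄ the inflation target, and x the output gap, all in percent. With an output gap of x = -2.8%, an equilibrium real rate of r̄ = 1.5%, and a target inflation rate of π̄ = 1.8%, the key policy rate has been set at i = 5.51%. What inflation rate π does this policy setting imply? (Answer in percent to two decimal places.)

4.21%

Collecting π: i = r̄ + (1 + 0.5) π − 0.5 π̄ + 0.5 x
1.5 π = 5.51 − 1.5 + 0.5 × 1.8 − 0.5 × (-2.8) = 6.31
π = 6.31 / 1.5 = 4.21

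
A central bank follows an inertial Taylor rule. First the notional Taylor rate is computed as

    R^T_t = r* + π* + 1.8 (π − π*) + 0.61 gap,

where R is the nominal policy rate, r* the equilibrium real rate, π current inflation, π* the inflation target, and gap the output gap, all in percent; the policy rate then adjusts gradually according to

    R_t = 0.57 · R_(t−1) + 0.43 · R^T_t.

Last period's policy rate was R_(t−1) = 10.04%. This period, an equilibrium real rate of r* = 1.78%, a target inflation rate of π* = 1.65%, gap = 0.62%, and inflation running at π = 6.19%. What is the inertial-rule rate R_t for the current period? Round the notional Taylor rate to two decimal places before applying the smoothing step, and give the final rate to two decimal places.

10.87%

R^T_t = 1.78 + 1.65 + 1.8 × (6.19 − 1.65) + 0.61 × 0.62
   = 1.78 + 1.65 + 8.172 + 0.3782 = 11.98
R_t = 0.57 × 10.04 + 0.43 × 11.98 = 5.7228 + 5.1514 = 10.87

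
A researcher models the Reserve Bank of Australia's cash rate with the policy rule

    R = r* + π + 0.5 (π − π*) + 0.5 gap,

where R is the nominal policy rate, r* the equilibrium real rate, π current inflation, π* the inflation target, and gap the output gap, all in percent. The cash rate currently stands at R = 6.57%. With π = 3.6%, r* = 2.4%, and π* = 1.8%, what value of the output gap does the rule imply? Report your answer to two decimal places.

-0.66%

0.5 gap = 6.57 − 2.4 − 3.6 − 0.5 × (3.6 − 1.8) = -0.33
gap = -0.33 / 0.5 = -0.66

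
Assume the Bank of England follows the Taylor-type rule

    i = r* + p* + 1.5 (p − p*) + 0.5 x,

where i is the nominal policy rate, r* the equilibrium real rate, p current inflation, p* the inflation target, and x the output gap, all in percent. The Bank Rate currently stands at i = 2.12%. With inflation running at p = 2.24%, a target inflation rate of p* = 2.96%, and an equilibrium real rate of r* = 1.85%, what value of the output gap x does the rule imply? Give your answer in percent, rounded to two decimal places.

-3.22%

0.5 x = 2.12 − 1.85 − 2.96 − 1.5 × (2.24 − 2.96) = -1.61
x = -1.61 / 0.5 = -3.22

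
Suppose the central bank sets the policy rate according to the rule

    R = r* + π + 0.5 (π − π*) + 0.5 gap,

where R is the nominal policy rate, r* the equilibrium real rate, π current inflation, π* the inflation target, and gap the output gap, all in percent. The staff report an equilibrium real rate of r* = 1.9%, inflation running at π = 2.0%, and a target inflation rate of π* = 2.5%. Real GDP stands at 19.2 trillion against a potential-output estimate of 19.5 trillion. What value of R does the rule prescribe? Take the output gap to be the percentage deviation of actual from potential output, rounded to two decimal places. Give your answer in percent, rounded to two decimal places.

2.88%

Output gap = 100 × (19.2 − 19.5) / 19.5 = -1.54%.
R = 1.90 + 2.00 + 0.5 × (2.00 − 2.50) + 0.5 × (-1.54)
   = 1.90 + 2 − 0.25 − 0.77 = 2.88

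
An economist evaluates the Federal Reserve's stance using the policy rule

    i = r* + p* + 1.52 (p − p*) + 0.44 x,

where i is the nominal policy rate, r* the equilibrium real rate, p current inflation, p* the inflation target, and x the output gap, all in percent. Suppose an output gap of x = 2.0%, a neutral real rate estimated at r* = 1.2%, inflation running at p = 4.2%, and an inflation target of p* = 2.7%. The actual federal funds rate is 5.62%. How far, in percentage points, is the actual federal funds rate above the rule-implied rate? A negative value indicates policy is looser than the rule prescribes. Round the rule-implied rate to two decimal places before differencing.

-1.44 pp

i = 1.2 + 2.7 + 1.52 × (4.2 − 2.7) + 0.44 × 2.0
   = 1.2 + 2.7 + 2.28 + 0.88 = 7.06
Deviation = 5.62 − 7.06 = -1.44 pp.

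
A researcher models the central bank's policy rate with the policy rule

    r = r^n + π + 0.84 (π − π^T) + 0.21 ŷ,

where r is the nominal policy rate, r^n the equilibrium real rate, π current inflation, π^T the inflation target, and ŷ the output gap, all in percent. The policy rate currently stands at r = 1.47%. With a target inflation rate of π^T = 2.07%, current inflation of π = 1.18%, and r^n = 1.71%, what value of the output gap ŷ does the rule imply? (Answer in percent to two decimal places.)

-3.20%

0.21 ŷ = 1.47 − 1.71 − 1.18 − 0.84 × (1.18 − 2.07) = -0.6724
ŷ = -0.6724 / 0.21 = -3.20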